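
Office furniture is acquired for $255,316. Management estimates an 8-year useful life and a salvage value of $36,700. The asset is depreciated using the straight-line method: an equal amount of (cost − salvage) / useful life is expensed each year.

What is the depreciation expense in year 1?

Depreciable base = $255,316 − $36,700 = $218,616.
Annual expense = $218,616 / 8 = $27,327.

$27,327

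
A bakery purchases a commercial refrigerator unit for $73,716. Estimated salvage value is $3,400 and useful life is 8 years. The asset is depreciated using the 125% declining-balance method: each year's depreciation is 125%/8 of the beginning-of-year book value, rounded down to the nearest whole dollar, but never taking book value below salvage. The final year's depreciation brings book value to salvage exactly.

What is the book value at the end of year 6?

Depreciable base = $73,716 − $3,400 = $70,316.
Year 1: ⌊$73,716 × 125%/8⌋ = $11,518. Book value $62,198.
Year 2: ⌊$62,198 × 125%/8⌋ = $9,718. Book value $52,480.
Year 3: ⌊$52,480 × 125%/8⌋ = $8,200. Book value $44,280.
Year 4: ⌊$44,280 × 125%/8⌋ = $6,918. Book value $37,362.
Year 5: ⌊$37,362 × 125%/8⌋ = $5,837. Book value $31,525.
Year 6: ⌊$31,525 × 125%/8⌋ = $4,925. Book value $26,600.

$26,600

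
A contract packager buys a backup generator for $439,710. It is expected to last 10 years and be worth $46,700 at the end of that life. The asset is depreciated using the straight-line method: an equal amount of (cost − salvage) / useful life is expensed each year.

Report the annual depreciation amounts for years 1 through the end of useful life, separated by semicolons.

Depreciable base = $439,710 − $46,700 = $393,010.
Annual expense = $393,010 / 10 = $39,301.
End of year 1: book value $400,409.
End of year 2: book value $361,108.
End of year 3: book value $321,807.
End of year 4: book value $282,506.
End of year 5: book value $243,205.
End of year 6: book value $203,904.
End of year 7: book value $164,603.
End of year 8: book value $125,302.
End of year 9: book value $86,001.
End of year 10: book value $46,700.

$39,301; $39,301; $39,301; $39,301; $39,301; $39,301; $39,301; $39,301; $39,301; $39,301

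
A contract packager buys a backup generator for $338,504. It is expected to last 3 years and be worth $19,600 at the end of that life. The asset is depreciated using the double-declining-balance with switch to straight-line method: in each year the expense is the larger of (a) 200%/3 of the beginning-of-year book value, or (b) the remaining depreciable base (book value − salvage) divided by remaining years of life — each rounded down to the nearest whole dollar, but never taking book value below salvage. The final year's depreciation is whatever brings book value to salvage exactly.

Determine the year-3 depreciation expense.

Depreciable base = $338,504 − $19,600 = $318,904.
Year 1: DB = ⌊$338,504 × 200%/3⌋ = $225,669; SL = ⌊$318,904/3⌋ = $106,301 → take DB $225,669. Book value $112,835.
Year 2: DB = ⌊$112,835 × 200%/3⌋ = $75,223; SL = ⌊$93,235/2⌋ = $46,617 → take DB $75,223. Book value $37,612.
Year 3 (final): $37,612 − $19,600 = $18,012. Book value $19,600.

$18,012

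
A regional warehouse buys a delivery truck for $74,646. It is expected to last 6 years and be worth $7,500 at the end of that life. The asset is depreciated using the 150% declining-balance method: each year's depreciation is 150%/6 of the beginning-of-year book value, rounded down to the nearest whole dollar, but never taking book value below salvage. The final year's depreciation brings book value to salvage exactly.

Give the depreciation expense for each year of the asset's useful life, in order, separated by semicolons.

Depreciable base = $74,646 − $7,500 = $67,146.
Year 1: ⌊$74,646 × 150%/6⌋ = $18,661. Book value $55,985.
Year 2: ⌊$55,985 × 150%/6⌋ = $13,996. Book value $41,989.
Year 3: ⌊$41,989 × 150%/6⌋ = $10,497. Book value $31,492.
Year 4: ⌊$31,492 × 150%/6⌋ = $7,873. Book value $23,619.
Year 5: ⌊$23,619 × 150%/6⌋ = $5,904. Book value $17,715.
Year 6 (final): $17,715 − $7,500 = $10,215. Book value $7,500.

$18,661; $13,996; $10,497; $7,873; $5,904; $10,215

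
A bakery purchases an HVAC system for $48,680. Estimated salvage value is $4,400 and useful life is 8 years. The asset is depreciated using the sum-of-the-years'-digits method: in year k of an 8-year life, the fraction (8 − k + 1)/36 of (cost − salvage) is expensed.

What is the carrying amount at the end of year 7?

$5,630

Depreciable base = $48,680 − $4,400 = $44,280.
Sum of the years' digits = 8+7+6+5+4+3+2+1 = 36.
Year 1: $44,280 × 8/36 = $9,840. Book value $38,840.
Year 2: $44,280 × 7/36 = $8,610. Book value $30,230.
Year 3: $44,280 × 6/36 = $7,380. Book value $22,850.
Year 4: $44,280 × 5/36 = $6,150. Book value $16,700.
Year 5: $44,280 × 4/36 = $4,920. Book value $11,780.
Year 6: $44,280 × 3/36 = $3,690. Book value $8,090.
Year 7: $44,280 × 2/36 = $2,460. Book value $5,630.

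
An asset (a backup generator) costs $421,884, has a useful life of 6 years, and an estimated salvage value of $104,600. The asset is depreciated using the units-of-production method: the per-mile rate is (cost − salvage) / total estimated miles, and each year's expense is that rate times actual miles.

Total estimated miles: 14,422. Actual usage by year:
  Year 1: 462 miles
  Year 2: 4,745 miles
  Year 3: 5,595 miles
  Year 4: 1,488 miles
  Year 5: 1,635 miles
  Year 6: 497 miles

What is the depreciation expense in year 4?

Depreciable base = $421,884 − $104,600 = $317,284.
Rate = $317,284 / 14,422 miles = $22 per mile.
Year 1: 462 × $22 = $10,164. Book value $411,720.
Year 2: 4,745 × $22 = $104,390. Book value $307,330.
Year 3: 5,595 × $22 = $123,090. Book value $184,240.
Year 4: 1,488 × $22 = $32,736. Book value $151,504.

$32,736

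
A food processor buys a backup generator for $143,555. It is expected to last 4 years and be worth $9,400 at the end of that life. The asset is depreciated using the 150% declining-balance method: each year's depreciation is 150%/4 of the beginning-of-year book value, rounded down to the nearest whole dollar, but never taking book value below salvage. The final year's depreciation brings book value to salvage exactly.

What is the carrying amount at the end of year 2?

$56,077

Depreciable base = $143,555 − $9,400 = $134,155.
Year 1: ⌊$143,555 × 150%/4⌋ = $53,833. Book value $89,722.
Year 2: ⌊$89,722 × 150%/4⌋ = $33,645. Book value $56,077.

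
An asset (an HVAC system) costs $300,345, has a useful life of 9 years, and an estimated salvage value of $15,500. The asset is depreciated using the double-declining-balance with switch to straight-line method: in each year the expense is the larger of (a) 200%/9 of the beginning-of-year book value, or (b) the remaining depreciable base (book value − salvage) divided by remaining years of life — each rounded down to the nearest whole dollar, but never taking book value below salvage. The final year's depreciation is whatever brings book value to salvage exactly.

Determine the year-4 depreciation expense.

$31,403

Depreciable base = $300,345 − $15,500 = $284,845.
Year 1: DB = ⌊$300,345 × 200%/9⌋ = $66,743; SL = ⌊$284,845/9⌋ = $31,649 → take DB $66,743. Book value $233,602.
Year 2: DB = ⌊$233,602 × 200%/9⌋ = $51,911; SL = ⌊$218,102/8⌋ = $27,262 → take DB $51,911. Book value $181,691.
Year 3: DB = ⌊$181,691 × 200%/9⌋ = $40,375; SL = ⌊$166,191/7⌋ = $23,741 → take DB $40,375. Book value $141,316.
Year 4: DB = ⌊$141,316 × 200%/9⌋ = $31,403; SL = ⌊$125,816/6⌋ = $20,969 → take DB $31,403. Book value $109,913.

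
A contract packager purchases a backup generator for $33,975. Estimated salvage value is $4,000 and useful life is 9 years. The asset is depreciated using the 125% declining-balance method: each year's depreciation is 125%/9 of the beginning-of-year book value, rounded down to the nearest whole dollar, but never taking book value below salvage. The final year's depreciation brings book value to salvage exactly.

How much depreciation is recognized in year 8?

Depreciable base = $33,975 − $4,000 = $29,975.
Year 1: ⌊$33,975 × 125%/9⌋ = $4,718. Book value $29,257.
Year 2: ⌊$29,257 × 125%/9⌋ = $4,063. Book value $25,194.
Year 3: ⌊$25,194 × 125%/9⌋ = $3,499. Book value $21,695.
Year 4: ⌊$21,695 × 125%/9⌋ = $3,013. Book value $18,682.
Year 5: ⌊$18,682 × 125%/9⌋ = $2,594. Book value $16,088.
Year 6: ⌊$16,088 × 125%/9⌋ = $2,234. Book value $13,854.
Year 7: ⌊$13,854 × 125%/9⌋ = $1,924. Book value $11,930.
Year 8: ⌊$11,930 × 125%/9⌋ = $1,656. Book value $10,274.

$1,656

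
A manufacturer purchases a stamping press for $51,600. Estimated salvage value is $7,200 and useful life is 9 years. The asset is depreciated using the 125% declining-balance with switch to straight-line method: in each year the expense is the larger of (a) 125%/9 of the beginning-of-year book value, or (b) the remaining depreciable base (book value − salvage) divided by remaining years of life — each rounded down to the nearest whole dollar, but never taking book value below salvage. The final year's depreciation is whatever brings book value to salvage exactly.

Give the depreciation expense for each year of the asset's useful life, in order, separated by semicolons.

Depreciable base = $51,600 − $7,200 = $44,400.
Year 1: DB = ⌊$51,600 × 125%/9⌋ = $7,166; SL = ⌊$44,400/9⌋ = $4,933 → take DB $7,166. Book value $44,434.
Year 2: DB = ⌊$44,434 × 125%/9⌋ = $6,171; SL = ⌊$37,234/8⌋ = $4,654 → take DB $6,171. Book value $38,263.
Year 3: DB = ⌊$38,263 × 125%/9⌋ = $5,314; SL = ⌊$31,063/7⌋ = $4,437 → take DB $5,314. Book value $32,949.
Year 4: DB = ⌊$32,949 × 125%/9⌋ = $4,576; SL = ⌊$25,749/6⌋ = $4,291 → take DB $4,576. Book value $28,373.
Year 5: DB = ⌊$28,373 × 125%/9⌋ = $3,940; SL = ⌊$21,173/5⌋ = $4,234 → take SL $4,234. Book value $24,139.
Year 6: DB = ⌊$24,139 × 125%/9⌋ = $3,352; SL = ⌊$16,939/4⌋ = $4,234 → take SL $4,234. Book value $19,905.
Year 7: DB = ⌊$19,905 × 125%/9⌋ = $2,764; SL = ⌊$12,705/3⌋ = $4,235 → take SL $4,235. Book value $15,670.
Year 8: DB = ⌊$15,670 × 125%/9⌋ = $2,176; SL = ⌊$8,470/2⌋ = $4,235 → take SL $4,235. Book value $11,435.
Year 9 (final): $11,435 − $7,200 = $4,235. Book value $7,200.

$7,166; $6,171; $5,314; $4,576; $4,234; $4,234; $4,235; $4,235; $4,235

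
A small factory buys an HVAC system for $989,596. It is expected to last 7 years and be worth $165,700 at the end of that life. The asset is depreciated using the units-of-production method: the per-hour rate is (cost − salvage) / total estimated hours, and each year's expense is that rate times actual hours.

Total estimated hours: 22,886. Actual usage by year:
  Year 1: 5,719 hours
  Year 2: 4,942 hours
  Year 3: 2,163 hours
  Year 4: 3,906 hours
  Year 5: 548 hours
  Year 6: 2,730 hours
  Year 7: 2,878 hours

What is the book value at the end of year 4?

$387,316

Depreciable base = $989,596 − $165,700 = $823,896.
Rate = $823,896 / 22,886 hours = $36 per hour.
Year 1: 5,719 × $36 = $205,884. Book value $783,712.
Year 2: 4,942 × $36 = $177,912. Book value $605,800.
Year 3: 2,163 × $36 = $77,868. Book value $527,932.
Year 4: 3,906 × $36 = $140,616. Book value $387,316.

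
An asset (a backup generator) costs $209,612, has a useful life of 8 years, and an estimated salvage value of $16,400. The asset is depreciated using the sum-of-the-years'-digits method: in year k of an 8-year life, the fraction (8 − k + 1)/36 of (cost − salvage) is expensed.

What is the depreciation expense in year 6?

$16,101

Depreciable base = $209,612 − $16,400 = $193,212.
Sum of the years' digits = 8+7+6+5+4+3+2+1 = 36.
Year 1: $193,212 × 8/36 = $42,936. Book value $166,676.
Year 2: $193,212 × 7/36 = $37,569. Book value $129,107.
Year 3: $193,212 × 6/36 = $32,202. Book value $96,905.
Year 4: $193,212 × 5/36 = $26,835. Book value $70,070.
Year 5: $193,212 × 4/36 = $21,468. Book value $48,602.
Year 6: $193,212 × 3/36 = $16,101. Book value $32,501.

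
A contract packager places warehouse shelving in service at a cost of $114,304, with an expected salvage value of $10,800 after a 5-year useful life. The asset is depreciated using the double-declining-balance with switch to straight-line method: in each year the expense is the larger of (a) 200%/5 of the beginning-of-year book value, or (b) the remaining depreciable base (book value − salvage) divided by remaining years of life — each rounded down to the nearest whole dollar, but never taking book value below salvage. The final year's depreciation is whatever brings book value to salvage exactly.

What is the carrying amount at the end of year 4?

$14,814

Depreciable base = $114,304 − $10,800 = $103,504.
Year 1: DB = ⌊$114,304 × 200%/5⌋ = $45,721; SL = ⌊$103,504/5⌋ = $20,700 → take DB $45,721. Book value $68,583.
Year 2: DB = ⌊$68,583 × 200%/5⌋ = $27,433; SL = ⌊$57,783/4⌋ = $14,445 → take DB $27,433. Book value $41,150.
Year 3: DB = ⌊$41,150 × 200%/5⌋ = $16,460; SL = ⌊$30,350/3⌋ = $10,116 → take DB $16,460. Book value $24,690.
Year 4: DB = ⌊$24,690 × 200%/5⌋ = $9,876; SL = ⌊$13,890/2⌋ = $6,945 → take DB $9,876. Book value $14,814.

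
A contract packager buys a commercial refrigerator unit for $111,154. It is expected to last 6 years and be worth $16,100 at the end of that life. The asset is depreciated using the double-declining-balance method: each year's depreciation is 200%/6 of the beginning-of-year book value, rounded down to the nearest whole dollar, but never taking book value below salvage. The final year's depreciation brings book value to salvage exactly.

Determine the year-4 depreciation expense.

Depreciable base = $111,154 − $16,100 = $95,054.
Year 1: ⌊$111,154 × 200%/6⌋ = $37,051. Book value $74,103.
Year 2: ⌊$74,103 × 200%/6⌋ = $24,701. Book value $49,402.
Year 3: ⌊$49,402 × 200%/6⌋ = $16,467. Book value $32,935.
Year 4: ⌊$32,935 × 200%/6⌋ = $10,978. Book value $21,957.

$10,978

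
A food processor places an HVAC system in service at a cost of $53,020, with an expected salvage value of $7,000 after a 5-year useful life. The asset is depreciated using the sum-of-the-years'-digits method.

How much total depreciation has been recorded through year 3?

Depreciable base = $53,020 − $7,000 = $46,020.
Sum of the years' digits = 5+4+3+2+1 = 15.
Year 1: $46,020 × 5/15 = $15,340. Book value $37,680.
Year 2: $46,020 × 4/15 = $12,272. Book value $25,408.
Year 3: $46,020 × 3/15 = $9,204. Book value $16,204.
Accumulated through year 3 = $53,020 − $16,204 = $36,816.

$36,816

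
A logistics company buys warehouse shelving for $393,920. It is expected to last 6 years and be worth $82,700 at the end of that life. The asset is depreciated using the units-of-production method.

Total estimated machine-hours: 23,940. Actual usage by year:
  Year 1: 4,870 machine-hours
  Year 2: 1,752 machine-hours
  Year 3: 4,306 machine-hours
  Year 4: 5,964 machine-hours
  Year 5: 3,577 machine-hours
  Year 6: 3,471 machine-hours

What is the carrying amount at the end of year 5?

$127,823

Depreciable base = $393,920 − $82,700 = $311,220.
Rate = $311,220 / 23,940 machine-hours = $13 per machine-hour.
Year 1: 4,870 × $13 = $63,310. Book value $330,610.
Year 2: 1,752 × $13 = $22,776. Book value $307,834.
Year 3: 4,306 × $13 = $55,978. Book value $251,856.
Year 4: 5,964 × $13 = $77,532. Book value $174,324.
Year 5: 3,577 × $13 = $46,501. Book value $127,823.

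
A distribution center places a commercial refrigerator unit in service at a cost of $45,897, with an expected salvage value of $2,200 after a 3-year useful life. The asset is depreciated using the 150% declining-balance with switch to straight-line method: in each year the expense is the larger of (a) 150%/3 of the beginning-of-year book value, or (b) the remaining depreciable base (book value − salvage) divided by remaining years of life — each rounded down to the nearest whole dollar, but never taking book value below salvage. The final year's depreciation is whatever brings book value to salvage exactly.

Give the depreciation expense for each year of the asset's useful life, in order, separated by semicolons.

$22,948; $11,474; $9,275

Depreciable base = $45,897 − $2,200 = $43,697.
Year 1: DB = ⌊$45,897 × 150%/3⌋ = $22,948; SL = ⌊$43,697/3⌋ = $14,565 → take DB $22,948. Book value $22,949.
Year 2: DB = ⌊$22,949 × 150%/3⌋ = $11,474; SL = ⌊$20,749/2⌋ = $10,374 → take DB $11,474. Book value $11,475.
Year 3 (final): $11,475 − $2,200 = $9,275. Book value $2,200.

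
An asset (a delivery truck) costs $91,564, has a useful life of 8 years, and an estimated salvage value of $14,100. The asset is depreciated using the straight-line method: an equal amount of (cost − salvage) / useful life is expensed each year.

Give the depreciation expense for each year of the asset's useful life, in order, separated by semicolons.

$9,683; $9,683; $9,683; $9,683; $9,683; $9,683; $9,683; $9,683

Depreciable base = $91,564 − $14,100 = $77,464.
Annual expense = $77,464 / 8 = $9,683.
End of year 1: book value $81,881.
End of year 2: book value $72,198.
End of year 3: book value $62,515.
End of year 4: book value $52,832.
End of year 5: book value $43,149.
End of year 6: book value $33,466.
End of year 7: book value $23,783.
End of year 8: book value $14,100.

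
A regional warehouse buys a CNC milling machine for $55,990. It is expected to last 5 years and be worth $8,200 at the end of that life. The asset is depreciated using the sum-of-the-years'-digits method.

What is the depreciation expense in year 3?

$9,558

Depreciable base = $55,990 − $8,200 = $47,790.
Sum of the years' digits = 5+4+3+2+1 = 15.
Year 1: $47,790 × 5/15 = $15,930. Book value $40,060.
Year 2: $47,790 × 4/15 = $12,744. Book value $27,316.
Year 3: $47,790 × 3/15 = $9,558. Book value $17,758.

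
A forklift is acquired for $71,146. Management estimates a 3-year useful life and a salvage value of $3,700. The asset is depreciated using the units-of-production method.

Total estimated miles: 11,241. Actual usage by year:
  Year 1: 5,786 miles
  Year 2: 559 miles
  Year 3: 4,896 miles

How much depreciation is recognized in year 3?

Depreciable base = $71,146 − $3,700 = $67,446.
Rate = $67,446 / 11,241 miles = $6 per mile.
Year 1: 5,786 × $6 = $34,716. Book value $36,430.
Year 2: 559 × $6 = $3,354. Book value $33,076.
Year 3: 4,896 × $6 = $29,376. Book value $3,700.

$29,376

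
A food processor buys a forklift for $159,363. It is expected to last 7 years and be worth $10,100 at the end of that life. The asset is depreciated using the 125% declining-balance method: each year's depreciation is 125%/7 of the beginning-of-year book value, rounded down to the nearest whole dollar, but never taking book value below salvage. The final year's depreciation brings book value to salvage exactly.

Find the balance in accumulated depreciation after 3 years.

Depreciable base = $159,363 − $10,100 = $149,263.
Year 1: ⌊$159,363 × 125%/7⌋ = $28,457. Book value $130,906.
Year 2: ⌊$130,906 × 125%/7⌋ = $23,376. Book value $107,530.
Year 3: ⌊$107,530 × 125%/7⌋ = $19,201. Book value $88,329.
Accumulated through year 3 = $159,363 − $88,329 = $71,034.

$71,034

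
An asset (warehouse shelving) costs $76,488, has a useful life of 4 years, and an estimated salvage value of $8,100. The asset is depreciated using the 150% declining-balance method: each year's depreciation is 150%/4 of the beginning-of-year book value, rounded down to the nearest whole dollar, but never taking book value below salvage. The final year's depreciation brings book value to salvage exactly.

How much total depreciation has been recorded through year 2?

$46,609

Depreciable base = $76,488 − $8,100 = $68,388.
Year 1: ⌊$76,488 × 150%/4⌋ = $28,683. Book value $47,805.
Year 2: ⌊$47,805 × 150%/4⌋ = $17,926. Book value $29,879.
Accumulated through year 2 = $76,488 − $29,879 = $46,609.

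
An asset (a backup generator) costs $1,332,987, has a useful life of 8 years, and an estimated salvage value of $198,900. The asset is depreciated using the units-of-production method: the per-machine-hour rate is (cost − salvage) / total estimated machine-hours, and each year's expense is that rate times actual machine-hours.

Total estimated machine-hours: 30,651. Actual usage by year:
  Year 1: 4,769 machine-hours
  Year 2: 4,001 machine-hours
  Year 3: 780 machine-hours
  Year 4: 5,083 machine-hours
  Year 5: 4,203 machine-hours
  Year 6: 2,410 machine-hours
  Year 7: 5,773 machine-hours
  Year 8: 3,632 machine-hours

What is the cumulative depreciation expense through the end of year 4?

$541,421

Depreciable base = $1,332,987 − $198,900 = $1,134,087.
Rate = $1,134,087 / 30,651 machine-hours = $37 per machine-hour.
Year 1: 4,769 × $37 = $176,453. Book value $1,156,534.
Year 2: 4,001 × $37 = $148,037. Book value $1,008,497.
Year 3: 780 × $37 = $28,860. Book value $979,637.
Year 4: 5,083 × $37 = $188,071. Book value $791,566.
Accumulated through year 4 = $1,332,987 − $791,566 = $541,421.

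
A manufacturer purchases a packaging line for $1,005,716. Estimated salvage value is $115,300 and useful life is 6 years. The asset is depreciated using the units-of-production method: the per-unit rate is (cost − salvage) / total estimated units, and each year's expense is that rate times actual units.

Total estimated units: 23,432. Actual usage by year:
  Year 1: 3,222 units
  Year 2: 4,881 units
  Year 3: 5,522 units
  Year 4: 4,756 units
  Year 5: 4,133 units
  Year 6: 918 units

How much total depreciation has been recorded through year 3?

$517,750

Depreciable base = $1,005,716 − $115,300 = $890,416.
Rate = $890,416 / 23,432 units = $38 per unit.
Year 1: 3,222 × $38 = $122,436. Book value $883,280.
Year 2: 4,881 × $38 = $185,478. Book value $697,802.
Year 3: 5,522 × $38 = $209,836. Book value $487,966.
Accumulated through year 3 = $1,005,716 − $487,966 = $517,750.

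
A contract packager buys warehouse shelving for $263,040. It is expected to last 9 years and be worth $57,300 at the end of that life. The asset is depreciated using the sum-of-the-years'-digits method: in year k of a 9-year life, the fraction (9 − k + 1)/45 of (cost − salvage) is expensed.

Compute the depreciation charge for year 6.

Depreciable base = $263,040 − $57,300 = $205,740.
Sum of the years' digits = 9+8+7+6+5+4+3+2+1 = 45.
Year 1: $205,740 × 9/45 = $41,148. Book value $221,892.
Year 2: $205,740 × 8/45 = $36,576. Book value $185,316.
Year 3: $205,740 × 7/45 = $32,004. Book value $153,312.
Year 4: $205,740 × 6/45 = $27,432. Book value $125,880.
Year 5: $205,740 × 5/45 = $22,860. Book value $103,020.
Year 6: $205,740 × 4/45 = $18,288. Book value $84,732.

$18,288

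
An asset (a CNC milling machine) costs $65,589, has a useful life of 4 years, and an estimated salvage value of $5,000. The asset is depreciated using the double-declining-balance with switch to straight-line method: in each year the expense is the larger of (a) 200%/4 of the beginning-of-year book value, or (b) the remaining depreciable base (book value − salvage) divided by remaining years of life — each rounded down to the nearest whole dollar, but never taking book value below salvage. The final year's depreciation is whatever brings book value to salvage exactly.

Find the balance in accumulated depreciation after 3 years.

Depreciable base = $65,589 − $5,000 = $60,589.
Year 1: DB = ⌊$65,589 × 200%/4⌋ = $32,794; SL = ⌊$60,589/4⌋ = $15,147 → take DB $32,794. Book value $32,795.
Year 2: DB = ⌊$32,795 × 200%/4⌋ = $16,397; SL = ⌊$27,795/3⌋ = $9,265 → take DB $16,397. Book value $16,398.
Year 3: DB = ⌊$16,398 × 200%/4⌋ = $8,199; SL = ⌊$11,398/2⌋ = $5,699 → take DB $8,199. Book value $8,199.
Accumulated through year 3 = $65,589 − $8,199 = $57,390.

$57,390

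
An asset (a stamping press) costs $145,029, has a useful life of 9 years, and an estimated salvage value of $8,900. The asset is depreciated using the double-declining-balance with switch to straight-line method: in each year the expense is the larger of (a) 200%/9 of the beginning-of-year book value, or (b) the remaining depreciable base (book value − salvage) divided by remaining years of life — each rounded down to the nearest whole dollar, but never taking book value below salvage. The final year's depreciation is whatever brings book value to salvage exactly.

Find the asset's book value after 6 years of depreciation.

Depreciable base = $145,029 − $8,900 = $136,129.
Year 1: DB = ⌊$145,029 × 200%/9⌋ = $32,228; SL = ⌊$136,129/9⌋ = $15,125 → take DB $32,228. Book value $112,801.
Year 2: DB = ⌊$112,801 × 200%/9⌋ = $25,066; SL = ⌊$103,901/8⌋ = $12,987 → take DB $25,066. Book value $87,735.
Year 3: DB = ⌊$87,735 × 200%/9⌋ = $19,496; SL = ⌊$78,835/7⌋ = $11,262 → take DB $19,496. Book value $68,239.
Year 4: DB = ⌊$68,239 × 200%/9⌋ = $15,164; SL = ⌊$59,339/6⌋ = $9,889 → take DB $15,164. Book value $53,075.
Year 5: DB = ⌊$53,075 × 200%/9⌋ = $11,794; SL = ⌊$44,175/5⌋ = $8,835 → take DB $11,794. Book value $41,281.
Year 6: DB = ⌊$41,281 × 200%/9⌋ = $9,173; SL = ⌊$32,381/4⌋ = $8,095 → take DB $9,173. Book value $32,108.

$32,108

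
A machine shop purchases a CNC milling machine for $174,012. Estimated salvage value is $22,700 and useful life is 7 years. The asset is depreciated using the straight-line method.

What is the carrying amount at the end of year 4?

$87,548

Depreciable base = $174,012 − $22,700 = $151,312.
Annual expense = $151,312 / 7 = $21,616.
End of year 1: book value $152,396.
End of year 2: book value $130,780.
End of year 3: book value $109,164.
End of year 4: book value $87,548.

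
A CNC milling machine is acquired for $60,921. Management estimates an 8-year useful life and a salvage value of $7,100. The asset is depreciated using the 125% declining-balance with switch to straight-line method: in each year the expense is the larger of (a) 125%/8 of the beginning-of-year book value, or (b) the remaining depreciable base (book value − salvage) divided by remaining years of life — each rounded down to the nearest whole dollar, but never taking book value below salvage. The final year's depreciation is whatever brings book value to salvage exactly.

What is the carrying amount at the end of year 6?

$18,899

Depreciable base = $60,921 − $7,100 = $53,821.
Year 1: DB = ⌊$60,921 × 125%/8⌋ = $9,518; SL = ⌊$53,821/8⌋ = $6,727 → take DB $9,518. Book value $51,403.
Year 2: DB = ⌊$51,403 × 125%/8⌋ = $8,031; SL = ⌊$44,303/7⌋ = $6,329 → take DB $8,031. Book value $43,372.
Year 3: DB = ⌊$43,372 × 125%/8⌋ = $6,776; SL = ⌊$36,272/6⌋ = $6,045 → take DB $6,776. Book value $36,596.
Year 4: DB = ⌊$36,596 × 125%/8⌋ = $5,718; SL = ⌊$29,496/5⌋ = $5,899 → take SL $5,899. Book value $30,697.
Year 5: DB = ⌊$30,697 × 125%/8⌋ = $4,796; SL = ⌊$23,597/4⌋ = $5,899 → take SL $5,899. Book value $24,798.
Year 6: DB = ⌊$24,798 × 125%/8⌋ = $3,874; SL = ⌊$17,698/3⌋ = $5,899 → take SL $5,899. Book value $18,899.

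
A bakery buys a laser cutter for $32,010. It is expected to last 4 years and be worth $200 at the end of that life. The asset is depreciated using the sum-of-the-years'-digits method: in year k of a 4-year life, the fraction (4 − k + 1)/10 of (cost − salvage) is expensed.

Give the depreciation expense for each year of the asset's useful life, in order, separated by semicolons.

Depreciable base = $32,010 − $200 = $31,810.
Sum of the years' digits = 4+3+2+1 = 10.
Year 1: $31,810 × 4/10 = $12,724. Book value $19,286.
Year 2: $31,810 × 3/10 = $9,543. Book value $9,743.
Year 3: $31,810 × 2/10 = $6,362. Book value $3,381.
Year 4: $31,810 × 1/10 = $3,181. Book value $200.

$12,724; $9,543; $6,362; $3,181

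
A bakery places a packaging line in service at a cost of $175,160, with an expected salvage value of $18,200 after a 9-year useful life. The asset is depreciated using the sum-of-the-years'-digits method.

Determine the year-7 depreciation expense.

$10,464

Depreciable base = $175,160 − $18,200 = $156,960.
Sum of the years' digits = 9+8+7+6+5+4+3+2+1 = 45.
Year 1: $156,960 × 9/45 = $31,392. Book value $143,768.
Year 2: $156,960 × 8/45 = $27,904. Book value $115,864.
Year 3: $156,960 × 7/45 = $24,416. Book value $91,448.
Year 4: $156,960 × 6/45 = $20,928. Book value $70,520.
Year 5: $156,960 × 5/45 = $17,440. Book value $53,080.
Year 6: $156,960 × 4/45 = $13,952. Book value $39,128.
Year 7: $156,960 × 3/45 = $10,464. Book value $28,664.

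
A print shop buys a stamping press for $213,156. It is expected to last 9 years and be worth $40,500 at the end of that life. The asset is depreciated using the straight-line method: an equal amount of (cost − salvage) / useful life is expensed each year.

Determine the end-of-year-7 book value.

Depreciable base = $213,156 − $40,500 = $172,656.
Annual expense = $172,656 / 9 = $19,184.
End of year 1: book value $193,972.
End of year 2: book value $174,788.
End of year 3: book value $155,604.
End of year 4: book value $136,420.
End of year 5: book value $117,236.
End of year 6: book value $98,052.
End of year 7: book value $78,868.

$78,868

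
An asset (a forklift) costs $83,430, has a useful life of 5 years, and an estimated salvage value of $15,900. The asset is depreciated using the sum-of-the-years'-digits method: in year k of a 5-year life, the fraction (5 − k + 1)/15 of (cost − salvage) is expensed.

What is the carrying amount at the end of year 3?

$29,406

Depreciable base = $83,430 − $15,900 = $67,530.
Sum of the years' digits = 5+4+3+2+1 = 15.
Year 1: $67,530 × 5/15 = $22,510. Book value $60,920.
Year 2: $67,530 × 4/15 = $18,008. Book value $42,912.
Year 3: $67,530 × 3/15 = $13,506. Book value $29,406.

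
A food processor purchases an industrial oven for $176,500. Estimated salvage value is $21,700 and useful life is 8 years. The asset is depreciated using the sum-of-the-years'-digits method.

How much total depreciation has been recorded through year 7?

Depreciable base = $176,500 − $21,700 = $154,800.
Sum of the years' digits = 8+7+6+5+4+3+2+1 = 36.
Year 1: $154,800 × 8/36 = $34,400. Book value $142,100.
Year 2: $154,800 × 7/36 = $30,100. Book value $112,000.
Year 3: $154,800 × 6/36 = $25,800. Book value $86,200.
Year 4: $154,800 × 5/36 = $21,500. Book value $64,700.
Year 5: $154,800 × 4/36 = $17,200. Book value $47,500.
Year 6: $154,800 × 3/36 = $12,900. Book value $34,600.
Year 7: $154,800 × 2/36 = $8,600. Book value $26,000.
Accumulated through year 7 = $176,500 − $26,000 = $150,500.

$150,500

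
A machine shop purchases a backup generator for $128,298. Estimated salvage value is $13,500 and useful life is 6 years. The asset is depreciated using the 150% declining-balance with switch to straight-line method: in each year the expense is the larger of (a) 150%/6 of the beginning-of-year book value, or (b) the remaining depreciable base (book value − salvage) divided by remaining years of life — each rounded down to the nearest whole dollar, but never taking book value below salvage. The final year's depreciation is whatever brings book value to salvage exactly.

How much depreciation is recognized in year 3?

Depreciable base = $128,298 − $13,500 = $114,798.
Year 1: DB = ⌊$128,298 × 150%/6⌋ = $32,074; SL = ⌊$114,798/6⌋ = $19,133 → take DB $32,074. Book value $96,224.
Year 2: DB = ⌊$96,224 × 150%/6⌋ = $24,056; SL = ⌊$82,724/5⌋ = $16,544 → take DB $24,056. Book value $72,168.
Year 3: DB = ⌊$72,168 × 150%/6⌋ = $18,042; SL = ⌊$58,668/4⌋ = $14,667 → take DB $18,042. Book value $54,126.

$18,042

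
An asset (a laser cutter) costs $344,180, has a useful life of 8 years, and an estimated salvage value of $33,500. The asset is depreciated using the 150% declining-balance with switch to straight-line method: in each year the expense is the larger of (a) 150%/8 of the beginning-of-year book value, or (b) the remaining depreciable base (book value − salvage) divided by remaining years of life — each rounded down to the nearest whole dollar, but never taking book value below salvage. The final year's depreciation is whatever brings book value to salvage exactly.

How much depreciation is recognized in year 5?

$29,124

Depreciable base = $344,180 − $33,500 = $310,680.
Year 1: DB = ⌊$344,180 × 150%/8⌋ = $64,533; SL = ⌊$310,680/8⌋ = $38,835 → take DB $64,533. Book value $279,647.
Year 2: DB = ⌊$279,647 × 150%/8⌋ = $52,433; SL = ⌊$246,147/7⌋ = $35,163 → take DB $52,433. Book value $227,214.
Year 3: DB = ⌊$227,214 × 150%/8⌋ = $42,602; SL = ⌊$193,714/6⌋ = $32,285 → take DB $42,602. Book value $184,612.
Year 4: DB = ⌊$184,612 × 150%/8⌋ = $34,614; SL = ⌊$151,112/5⌋ = $30,222 → take DB $34,614. Book value $149,998.
Year 5: DB = ⌊$149,998 × 150%/8⌋ = $28,124; SL = ⌊$116,498/4⌋ = $29,124 → take SL $29,124. Book value $120,874.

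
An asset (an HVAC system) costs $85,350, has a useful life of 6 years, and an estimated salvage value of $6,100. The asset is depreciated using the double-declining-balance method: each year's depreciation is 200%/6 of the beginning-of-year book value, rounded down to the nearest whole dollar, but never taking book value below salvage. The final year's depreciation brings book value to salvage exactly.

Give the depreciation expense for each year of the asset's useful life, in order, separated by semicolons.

Depreciable base = $85,350 − $6,100 = $79,250.
Year 1: ⌊$85,350 × 200%/6⌋ = $28,450. Book value $56,900.
Year 2: ⌊$56,900 × 200%/6⌋ = $18,966. Book value $37,934.
Year 3: ⌊$37,934 × 200%/6⌋ = $12,644. Book value $25,290.
Year 4: ⌊$25,290 × 200%/6⌋ = $8,430. Book value $16,860.
Year 5: ⌊$16,860 × 200%/6⌋ = $5,620. Book value $11,240.
Year 6 (final): $11,240 − $6,100 = $5,140. Book value $6,100.

$28,450; $18,966; $12,644; $8,430; $5,620; $5,140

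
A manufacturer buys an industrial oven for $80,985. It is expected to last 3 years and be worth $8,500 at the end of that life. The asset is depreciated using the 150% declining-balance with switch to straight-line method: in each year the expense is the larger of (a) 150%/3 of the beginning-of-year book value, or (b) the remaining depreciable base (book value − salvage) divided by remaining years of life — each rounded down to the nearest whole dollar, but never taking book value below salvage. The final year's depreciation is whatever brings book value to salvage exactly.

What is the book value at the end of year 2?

Depreciable base = $80,985 − $8,500 = $72,485.
Year 1: DB = ⌊$80,985 × 150%/3⌋ = $40,492; SL = ⌊$72,485/3⌋ = $24,161 → take DB $40,492. Book value $40,493.
Year 2: DB = ⌊$40,493 × 150%/3⌋ = $20,246; SL = ⌊$31,993/2⌋ = $15,996 → take DB $20,246. Book value $20,247.

$20,247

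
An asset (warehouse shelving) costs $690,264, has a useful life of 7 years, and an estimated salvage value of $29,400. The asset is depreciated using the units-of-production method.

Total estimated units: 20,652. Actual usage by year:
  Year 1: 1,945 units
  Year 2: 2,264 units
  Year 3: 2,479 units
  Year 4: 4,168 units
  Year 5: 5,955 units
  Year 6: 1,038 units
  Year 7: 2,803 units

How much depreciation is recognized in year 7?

Depreciable base = $690,264 − $29,400 = $660,864.
Rate = $660,864 / 20,652 units = $32 per unit.
Year 1: 1,945 × $32 = $62,240. Book value $628,024.
Year 2: 2,264 × $32 = $72,448. Book value $555,576.
Year 3: 2,479 × $32 = $79,328. Book value $476,248.
Year 4: 4,168 × $32 = $133,376. Book value $342,872.
Year 5: 5,955 × $32 = $190,560. Book value $152,312.
Year 6: 1,038 × $32 = $33,216. Book value $119,096.
Year 7: 2,803 × $32 = $89,696. Book value $29,400.

$89,696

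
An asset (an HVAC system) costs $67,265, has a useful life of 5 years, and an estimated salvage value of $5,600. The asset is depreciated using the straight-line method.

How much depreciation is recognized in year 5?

Depreciable base = $67,265 − $5,600 = $61,665.
Annual expense = $61,665 / 5 = $12,333.

$12,333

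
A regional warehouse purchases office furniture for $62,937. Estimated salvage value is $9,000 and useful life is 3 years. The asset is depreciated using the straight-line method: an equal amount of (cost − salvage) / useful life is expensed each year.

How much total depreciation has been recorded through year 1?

Depreciable base = $62,937 − $9,000 = $53,937.
Annual expense = $53,937 / 3 = $17,979.
End of year 1: book value $44,958.
Accumulated through year 1 = $62,937 − $44,958 = $17,979.

$17,979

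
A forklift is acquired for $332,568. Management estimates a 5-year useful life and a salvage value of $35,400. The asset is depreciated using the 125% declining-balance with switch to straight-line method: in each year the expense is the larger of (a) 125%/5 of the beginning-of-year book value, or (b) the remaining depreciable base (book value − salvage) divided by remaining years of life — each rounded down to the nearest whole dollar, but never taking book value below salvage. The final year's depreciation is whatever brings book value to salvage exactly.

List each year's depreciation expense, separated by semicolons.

$83,142; $62,356; $50,556; $50,557; $50,557

Depreciable base = $332,568 − $35,400 = $297,168.
Year 1: DB = ⌊$332,568 × 125%/5⌋ = $83,142; SL = ⌊$297,168/5⌋ = $59,433 → take DB $83,142. Book value $249,426.
Year 2: DB = ⌊$249,426 × 125%/5⌋ = $62,356; SL = ⌊$214,026/4⌋ = $53,506 → take DB $62,356. Book value $187,070.
Year 3: DB = ⌊$187,070 × 125%/5⌋ = $46,767; SL = ⌊$151,670/3⌋ = $50,556 → take SL $50,556. Book value $136,514.
Year 4: DB = ⌊$136,514 × 125%/5⌋ = $34,128; SL = ⌊$101,114/2⌋ = $50,557 → take SL $50,557. Book value $85,957.
Year 5 (final): $85,957 − $35,400 = $50,557. Book value $35,400.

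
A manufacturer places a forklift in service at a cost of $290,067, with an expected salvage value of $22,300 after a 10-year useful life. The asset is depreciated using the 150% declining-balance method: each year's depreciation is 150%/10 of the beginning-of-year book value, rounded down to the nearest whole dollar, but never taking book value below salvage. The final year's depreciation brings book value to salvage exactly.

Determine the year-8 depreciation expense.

$13,948

Depreciable base = $290,067 − $22,300 = $267,767.
Year 1: ⌊$290,067 × 150%/10⌋ = $43,510. Book value $246,557.
Year 2: ⌊$246,557 × 150%/10⌋ = $36,983. Book value $209,574.
Year 3: ⌊$209,574 × 150%/10⌋ = $31,436. Book value $178,138.
Year 4: ⌊$178,138 × 150%/10⌋ = $26,720. Book value $151,418.
Year 5: ⌊$151,418 × 150%/10⌋ = $22,712. Book value $128,706.
Year 6: ⌊$128,706 × 150%/10⌋ = $19,305. Book value $109,401.
Year 7: ⌊$109,401 × 150%/10⌋ = $16,410. Book value $92,991.
Year 8: ⌊$92,991 × 150%/10⌋ = $13,948. Book value $79,043.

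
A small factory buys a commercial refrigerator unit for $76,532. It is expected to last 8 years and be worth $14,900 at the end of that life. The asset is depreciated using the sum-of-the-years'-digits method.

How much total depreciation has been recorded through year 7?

$59,920

Depreciable base = $76,532 − $14,900 = $61,632.
Sum of the years' digits = 8+7+6+5+4+3+2+1 = 36.
Year 1: $61,632 × 8/36 = $13,696. Book value $62,836.
Year 2: $61,632 × 7/36 = $11,984. Book value $50,852.
Year 3: $61,632 × 6/36 = $10,272. Book value $40,580.
Year 4: $61,632 × 5/36 = $8,560. Book value $32,020.
Year 5: $61,632 × 4/36 = $6,848. Book value $25,172.
Year 6: $61,632 × 3/36 = $5,136. Book value $20,036.
Year 7: $61,632 × 2/36 = $3,424. Book value $16,612.
Accumulated through year 7 = $76,532 − $16,612 = $59,920.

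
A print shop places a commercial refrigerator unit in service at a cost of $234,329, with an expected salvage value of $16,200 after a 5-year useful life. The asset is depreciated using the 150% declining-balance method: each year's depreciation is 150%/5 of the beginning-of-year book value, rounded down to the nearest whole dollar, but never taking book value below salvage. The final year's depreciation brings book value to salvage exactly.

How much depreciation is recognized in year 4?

$24,112

Depreciable base = $234,329 − $16,200 = $218,129.
Year 1: ⌊$234,329 × 150%/5⌋ = $70,298. Book value $164,031.
Year 2: ⌊$164,031 × 150%/5⌋ = $49,209. Book value $114,822.
Year 3: ⌊$114,822 × 150%/5⌋ = $34,446. Book value $80,376.
Year 4: ⌊$80,376 × 150%/5⌋ = $24,112. Book value $56,264.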